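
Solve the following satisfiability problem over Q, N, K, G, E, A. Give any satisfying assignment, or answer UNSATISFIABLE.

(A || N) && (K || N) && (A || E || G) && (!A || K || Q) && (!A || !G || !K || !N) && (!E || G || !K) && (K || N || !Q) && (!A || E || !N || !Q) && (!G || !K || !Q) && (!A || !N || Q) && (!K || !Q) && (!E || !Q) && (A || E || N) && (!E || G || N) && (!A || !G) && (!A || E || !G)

Q = True, N = True, K = False, G = True, E = False, A = False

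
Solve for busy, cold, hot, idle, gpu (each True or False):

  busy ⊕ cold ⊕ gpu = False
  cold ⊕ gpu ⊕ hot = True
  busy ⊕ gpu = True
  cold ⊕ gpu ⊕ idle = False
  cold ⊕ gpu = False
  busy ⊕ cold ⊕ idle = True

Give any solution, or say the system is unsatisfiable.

busy = False; cold = True; hot = True; idle = False; gpu = True

busy ⊕ cold ⊕ gpu = F ⊕ T ⊕ T = False ✓
cold ⊕ gpu ⊕ hot = T ⊕ T ⊕ T = True ✓
busy ⊕ gpu = F ⊕ T = True ✓
cold ⊕ gpu ⊕ idle = T ⊕ T ⊕ F = False ✓
cold ⊕ gpu = T ⊕ T = False ✓
busy ⊕ cold ⊕ idle = F ⊕ T ⊕ F = True ✓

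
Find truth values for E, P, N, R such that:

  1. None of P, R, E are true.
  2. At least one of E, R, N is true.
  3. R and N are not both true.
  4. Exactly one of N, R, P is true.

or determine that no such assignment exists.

E = False, P = False, N = True, R = False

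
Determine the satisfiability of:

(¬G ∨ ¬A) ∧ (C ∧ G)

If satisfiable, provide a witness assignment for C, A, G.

C=T, A=F, G=T

  ¬G ∨ ¬A = True
    ¬G = False
    ¬A = True
  C ∧ G = True
Both conjuncts True, so the formula holds.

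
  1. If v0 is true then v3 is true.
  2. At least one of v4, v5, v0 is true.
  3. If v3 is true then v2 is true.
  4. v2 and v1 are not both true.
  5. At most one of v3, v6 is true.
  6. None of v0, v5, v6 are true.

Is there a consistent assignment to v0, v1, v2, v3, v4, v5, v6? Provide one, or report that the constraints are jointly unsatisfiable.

v0 = False, v1 = False, v2 = False, v3 = False, v4 = True, v5 = False, v6 = False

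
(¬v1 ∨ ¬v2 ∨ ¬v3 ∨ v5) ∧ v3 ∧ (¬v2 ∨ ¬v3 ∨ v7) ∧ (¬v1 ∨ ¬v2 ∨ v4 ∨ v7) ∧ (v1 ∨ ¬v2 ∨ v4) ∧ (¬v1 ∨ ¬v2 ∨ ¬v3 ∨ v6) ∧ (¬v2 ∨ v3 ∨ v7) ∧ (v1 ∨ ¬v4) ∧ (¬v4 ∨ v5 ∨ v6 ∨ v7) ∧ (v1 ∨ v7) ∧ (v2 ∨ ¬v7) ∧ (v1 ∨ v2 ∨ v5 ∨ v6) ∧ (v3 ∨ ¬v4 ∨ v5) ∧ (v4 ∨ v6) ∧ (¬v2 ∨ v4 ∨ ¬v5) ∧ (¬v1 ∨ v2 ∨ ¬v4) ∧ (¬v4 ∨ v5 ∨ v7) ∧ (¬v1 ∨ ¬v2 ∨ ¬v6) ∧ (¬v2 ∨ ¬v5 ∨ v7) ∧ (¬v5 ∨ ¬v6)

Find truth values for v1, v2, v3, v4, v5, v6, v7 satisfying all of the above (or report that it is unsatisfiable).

v1 = True; v2 = False; v3 = True; v4 = False; v5 = False; v6 = True; v7 = False

Unit clause (v3) forces v3 = True.
Try v1 = False:
  (v1 ∨ ¬v4) forces v4 = False.
  (v1 ∨ ¬v2 ∨ v4) forces v2 = False.
  (v1 ∨ v7) forces v7 = True.
  clause (v2 ∨ ¬v7) is falsified — backtrack.
So v1 = True.
Try v2 = True:
  (¬v1 ∨ ¬v2 ∨ ¬v3 ∨ v5) forces v5 = True.
  (¬v2 ∨ ¬v3 ∨ v7) forces v7 = True.
  (¬v1 ∨ ¬v2 ∨ ¬v3 ∨ v6) forces v6 = True.
  clause (¬v1 ∨ ¬v2 ∨ ¬v6) is falsified — backtrack.
So v2 = False.
  then (v2 ∨ ¬v7) forces v7 = False.
  then (¬v1 ∨ v2 ∨ ¬v4) forces v4 = False.
  then (v4 ∨ v6) forces v6 = True.
  then (¬v5 ∨ ¬v6) forces v5 = False.
All clauses satisfied.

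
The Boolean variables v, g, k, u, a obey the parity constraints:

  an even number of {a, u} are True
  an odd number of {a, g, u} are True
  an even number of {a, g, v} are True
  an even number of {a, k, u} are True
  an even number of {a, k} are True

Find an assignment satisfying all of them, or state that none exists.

v = True, g = True, k = False, u = False, a = False

{a, u}: 0 true → even ✓
{a, g, u}: 1 true → odd ✓
{a, g, v}: 2 true → even ✓
{a, k, u}: 0 true → even ✓
{a, k}: 0 true → even ✓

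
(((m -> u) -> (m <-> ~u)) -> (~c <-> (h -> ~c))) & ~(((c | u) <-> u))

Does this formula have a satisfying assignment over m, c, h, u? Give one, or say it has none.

m: False; c: True; h: False; u: False

  ((m -> u) -> (m <-> ~u)) -> (~c <-> (h -> ~c)) = True
    (m -> u) -> (m <-> ~u) = False
      m -> u = True
      m <-> ~u = False
        ~u = True
    ~c <-> (h -> ~c) = False
      ~c = False
      h -> ~c = True
        ~c = False
  ~(((c | u) <-> u)) = True
    (c | u) <-> u = False
      c | u = True
Both conjuncts True, so the formula holds.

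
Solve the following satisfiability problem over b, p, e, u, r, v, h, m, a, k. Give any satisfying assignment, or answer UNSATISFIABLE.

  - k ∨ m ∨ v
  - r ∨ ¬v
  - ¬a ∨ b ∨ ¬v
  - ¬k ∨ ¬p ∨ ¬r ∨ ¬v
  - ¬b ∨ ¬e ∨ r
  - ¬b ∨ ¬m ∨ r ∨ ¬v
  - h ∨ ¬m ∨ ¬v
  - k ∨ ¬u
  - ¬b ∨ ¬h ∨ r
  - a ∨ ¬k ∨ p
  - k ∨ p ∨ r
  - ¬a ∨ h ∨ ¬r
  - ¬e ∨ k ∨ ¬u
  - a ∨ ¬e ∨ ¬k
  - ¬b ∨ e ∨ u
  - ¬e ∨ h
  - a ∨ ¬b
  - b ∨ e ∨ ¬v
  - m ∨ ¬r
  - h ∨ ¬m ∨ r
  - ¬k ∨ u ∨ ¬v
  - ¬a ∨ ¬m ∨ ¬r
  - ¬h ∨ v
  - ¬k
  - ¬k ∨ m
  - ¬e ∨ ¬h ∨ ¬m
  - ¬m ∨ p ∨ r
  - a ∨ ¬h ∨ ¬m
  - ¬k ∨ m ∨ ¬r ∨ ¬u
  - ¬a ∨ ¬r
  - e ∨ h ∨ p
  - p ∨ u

Unit clause (¬k) forces k = False.
In (k ∨ ¬u) only ¬u is left, so u = False.
In (p ∨ u) only p is left, so p = True.
Try b = True:
  (¬b ∨ e ∨ u) forces e = True.
  (¬b ∨ ¬e ∨ r) forces r = True.
  (¬e ∨ h) forces h = True.
  (a ∨ ¬b) forces a = True.
  clause (¬a ∨ ¬r) is falsified — backtrack.
So b = False.
Set e = False.
  then (b ∨ e ∨ ¬v) forces v = False.
  then (¬h ∨ v) forces h = False.
  then (k ∨ m ∨ v) forces m = True.
  then (h ∨ ¬m ∨ r) forces r = True.
  then (¬a ∨ ¬m ∨ ¬r) forces a = False.
All clauses satisfied.

b=F; p=T; e=F; u=F; r=T; v=F; h=F; m=T; a=F; k=F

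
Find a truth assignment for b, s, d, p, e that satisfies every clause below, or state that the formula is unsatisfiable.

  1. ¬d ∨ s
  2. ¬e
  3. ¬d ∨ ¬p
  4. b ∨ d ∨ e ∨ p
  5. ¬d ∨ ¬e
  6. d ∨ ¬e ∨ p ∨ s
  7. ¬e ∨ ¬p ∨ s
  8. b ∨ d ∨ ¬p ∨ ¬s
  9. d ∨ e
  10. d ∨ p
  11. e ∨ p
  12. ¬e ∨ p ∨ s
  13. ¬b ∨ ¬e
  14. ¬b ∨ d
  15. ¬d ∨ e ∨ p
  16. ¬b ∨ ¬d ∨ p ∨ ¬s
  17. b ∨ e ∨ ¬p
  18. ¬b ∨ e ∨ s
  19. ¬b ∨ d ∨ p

The formula is unsatisfiable.

Case p = True:
  (¬e) forces e = False.
  (¬d ∨ ¬p) forces d = False.
  Clause (d ∨ e) is falsified — contradiction.
Case p = False:
  (¬e) forces e = False.
  Clause (e ∨ p) is falsified — contradiction.
Both cases fail, so the formula is unsatisfiable.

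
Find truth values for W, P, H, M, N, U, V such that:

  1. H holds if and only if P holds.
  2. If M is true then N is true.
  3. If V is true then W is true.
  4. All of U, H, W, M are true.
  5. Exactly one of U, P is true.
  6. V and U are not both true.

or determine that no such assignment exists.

UNSATISFIABLE

Case H = True:
  (1) with H=T forces P = True.
  (4) forces U = True.
  Constraint (5) is violated (U=T, P=T) — contradiction.
Case H = False:
  Constraint (4) is violated (H=F) — contradiction.
Both cases fail — unsatisfiable.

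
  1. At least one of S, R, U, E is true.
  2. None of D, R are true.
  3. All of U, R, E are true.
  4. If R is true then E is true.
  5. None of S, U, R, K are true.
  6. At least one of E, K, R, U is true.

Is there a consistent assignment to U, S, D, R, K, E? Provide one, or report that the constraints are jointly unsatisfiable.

Case U = True:
  Constraint (5) is violated (U=T) — contradiction.
Case U = False:
  Constraint (3) is violated (U=F) — contradiction.
Both cases fail — unsatisfiable.

The formula is unsatisfiable.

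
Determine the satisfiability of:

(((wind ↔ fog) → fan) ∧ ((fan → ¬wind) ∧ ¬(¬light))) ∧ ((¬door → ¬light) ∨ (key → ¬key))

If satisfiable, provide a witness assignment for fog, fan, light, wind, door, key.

fog = True, fan = True, light = True, wind = False, door = True, key = True

  ((wind ↔ fog) → fan) ∧ ((fan → ¬wind) ∧ ¬(¬light)) = True
    (wind ↔ fog) → fan = True
      wind ↔ fog = False
    (fan → ¬wind) ∧ ¬(¬light) = True
      fan → ¬wind = True
        ¬wind = True
      ¬(¬light) = True
        ¬light = False
  (¬door → ¬light) ∨ (key → ¬key) = True
    ¬door → ¬light = True
      ¬door = False
      ¬light = False
    key → ¬key = False
      ¬key = False
Both conjuncts True, so the formula holds.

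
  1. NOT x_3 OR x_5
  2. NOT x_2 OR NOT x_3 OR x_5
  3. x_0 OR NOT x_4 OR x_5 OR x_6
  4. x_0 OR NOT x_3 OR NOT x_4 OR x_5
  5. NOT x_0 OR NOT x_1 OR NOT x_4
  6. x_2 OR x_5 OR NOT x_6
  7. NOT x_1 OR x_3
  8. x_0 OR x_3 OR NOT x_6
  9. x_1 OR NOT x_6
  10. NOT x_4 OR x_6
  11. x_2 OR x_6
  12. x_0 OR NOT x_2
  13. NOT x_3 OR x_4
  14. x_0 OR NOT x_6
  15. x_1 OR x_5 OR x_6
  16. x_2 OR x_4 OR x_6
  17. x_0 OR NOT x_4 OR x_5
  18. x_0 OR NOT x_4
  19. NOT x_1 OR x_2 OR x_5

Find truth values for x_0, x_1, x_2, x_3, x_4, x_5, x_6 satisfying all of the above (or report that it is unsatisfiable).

x_0 = True, x_1 = False, x_2 = True, x_3 = False, x_4 = False, x_5 = True, x_6 = False

Try x_0 = False:
  (x_0 OR NOT x_2) forces x_2 = False.
  (x_2 OR x_6) forces x_6 = True.
  clause (x_0 OR NOT x_6) is falsified — backtrack.
So x_0 = True.
Set x_1 = False.
  then (x_1 OR NOT x_6) forces x_6 = False.
  then (NOT x_4 OR x_6) forces x_4 = False.
  then (x_2 OR x_6) forces x_2 = True.
  then (NOT x_3 OR x_4) forces x_3 = False.
  then (x_1 OR x_5 OR x_6) forces x_5 = True.
All clauses satisfied.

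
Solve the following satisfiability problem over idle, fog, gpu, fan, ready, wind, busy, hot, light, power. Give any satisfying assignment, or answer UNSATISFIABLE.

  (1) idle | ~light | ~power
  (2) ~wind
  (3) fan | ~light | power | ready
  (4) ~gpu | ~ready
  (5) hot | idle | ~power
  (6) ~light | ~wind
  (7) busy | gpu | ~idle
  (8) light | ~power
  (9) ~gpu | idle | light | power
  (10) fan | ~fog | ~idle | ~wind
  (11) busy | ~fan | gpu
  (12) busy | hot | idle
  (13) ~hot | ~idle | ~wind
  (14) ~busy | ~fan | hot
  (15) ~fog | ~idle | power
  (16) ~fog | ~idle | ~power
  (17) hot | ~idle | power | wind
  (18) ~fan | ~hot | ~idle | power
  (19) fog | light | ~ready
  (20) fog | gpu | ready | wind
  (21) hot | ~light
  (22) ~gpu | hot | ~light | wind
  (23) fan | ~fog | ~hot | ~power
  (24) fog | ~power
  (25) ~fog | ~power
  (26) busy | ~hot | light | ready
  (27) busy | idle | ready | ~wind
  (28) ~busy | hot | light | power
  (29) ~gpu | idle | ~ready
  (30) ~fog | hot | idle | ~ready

Unit clause (~wind) forces wind = False.
Set idle = False.
Set fog = True.
  then (~fog | ~power) forces power = False.
Set gpu = False.
Set fan = False.
Set ready = False.
  then (fan | ~light | power | ready) forces light = False.
Try busy = False:
  (busy | hot | idle) forces hot = True.
  clause (busy | ~hot | light | ready) is falsified — backtrack.
So busy = True.
  then (~busy | hot | light | power) forces hot = True.
All clauses satisfied.

idle = False, fog = True, gpu = False, fan = False, ready = False, wind = False, busy = True, hot = True, light = False, power = False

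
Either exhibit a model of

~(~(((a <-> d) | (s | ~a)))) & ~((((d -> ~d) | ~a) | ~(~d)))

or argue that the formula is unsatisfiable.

The conjunct ~((((d -> ~d) | ~a) | ~(~d))) is unsatisfiable on its own:
  a=F, d=F: evaluates to False.
  a=F, d=T: evaluates to False.
  a=T, d=F: evaluates to False.
  a=T, d=T: evaluates to False.
So the whole conjunction is unsatisfiable.

The formula is unsatisfiable.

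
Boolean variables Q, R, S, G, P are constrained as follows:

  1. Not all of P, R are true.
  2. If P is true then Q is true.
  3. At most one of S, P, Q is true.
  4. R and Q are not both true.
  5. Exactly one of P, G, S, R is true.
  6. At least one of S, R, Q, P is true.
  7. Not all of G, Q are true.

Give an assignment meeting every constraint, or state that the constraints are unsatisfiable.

Q = False, R = True, S = False, G = False, P = False

  (1) {P, R}: 1/2 true — not all ✓
  (2) P=F ⇒ Q: vacuous ✓
  (3) {S, P, Q}: 0 true — at most one ✓
  (4) R=T, Q=F — not both ✓
  (5) {P, G, S, R}: 1 true — exactly one ✓
  (6) {S, R, Q, P}: 1 true — at least one ✓
  (7) {G, Q}: 0/2 true — not all ✓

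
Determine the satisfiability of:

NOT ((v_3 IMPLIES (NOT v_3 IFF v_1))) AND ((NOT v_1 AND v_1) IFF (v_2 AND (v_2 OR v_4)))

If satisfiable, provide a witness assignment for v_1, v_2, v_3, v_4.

v_1 = True; v_2 = False; v_3 = True; v_4 = False

  NOT ((v_3 IMPLIES (NOT v_3 IFF v_1))) = True
    v_3 IMPLIES (NOT v_3 IFF v_1) = False
      NOT v_3 IFF v_1 = False
        NOT v_3 = False
  (NOT v_1 AND v_1) IFF (v_2 AND (v_2 OR v_4)) = True
    NOT v_1 AND v_1 = False
      NOT v_1 = False
    v_2 AND (v_2 OR v_4) = False
      v_2 OR v_4 = False
Both conjuncts True, so the formula holds.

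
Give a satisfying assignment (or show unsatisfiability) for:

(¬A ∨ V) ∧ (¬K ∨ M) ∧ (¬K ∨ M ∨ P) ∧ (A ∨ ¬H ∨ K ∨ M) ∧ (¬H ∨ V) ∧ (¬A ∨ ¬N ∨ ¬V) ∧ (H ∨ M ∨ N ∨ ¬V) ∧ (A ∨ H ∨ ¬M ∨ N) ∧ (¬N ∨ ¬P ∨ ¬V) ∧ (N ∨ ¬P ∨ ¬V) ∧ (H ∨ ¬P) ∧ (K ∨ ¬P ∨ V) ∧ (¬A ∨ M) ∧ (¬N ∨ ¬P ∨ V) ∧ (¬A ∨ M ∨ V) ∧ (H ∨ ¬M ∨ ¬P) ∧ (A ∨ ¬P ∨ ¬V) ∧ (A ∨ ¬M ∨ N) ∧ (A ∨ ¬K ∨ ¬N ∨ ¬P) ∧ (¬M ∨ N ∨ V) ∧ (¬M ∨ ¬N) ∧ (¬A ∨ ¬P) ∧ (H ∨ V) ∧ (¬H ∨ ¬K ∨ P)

K=F, A=T, H=F, M=T, N=F, P=F, V=T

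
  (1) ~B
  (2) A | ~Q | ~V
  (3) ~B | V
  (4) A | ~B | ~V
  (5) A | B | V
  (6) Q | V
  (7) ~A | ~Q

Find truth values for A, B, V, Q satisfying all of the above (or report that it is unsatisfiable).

Unit clause (~B) forces B = False.
Set A = True.
  then (~A | ~Q) forces Q = False.
  then (Q | V) forces V = True.
Check each clause:
  (~B): ~B holds.
  (A | ~Q | ~V): A holds.
  (~B | V): ~B holds.
  (A | ~B | ~V): A holds.
  (A | B | V): A holds.
  (Q | V): V holds.
  (~A | ~Q): ~Q holds.
All clauses satisfied.

A = True; B = False; V = True; Q = False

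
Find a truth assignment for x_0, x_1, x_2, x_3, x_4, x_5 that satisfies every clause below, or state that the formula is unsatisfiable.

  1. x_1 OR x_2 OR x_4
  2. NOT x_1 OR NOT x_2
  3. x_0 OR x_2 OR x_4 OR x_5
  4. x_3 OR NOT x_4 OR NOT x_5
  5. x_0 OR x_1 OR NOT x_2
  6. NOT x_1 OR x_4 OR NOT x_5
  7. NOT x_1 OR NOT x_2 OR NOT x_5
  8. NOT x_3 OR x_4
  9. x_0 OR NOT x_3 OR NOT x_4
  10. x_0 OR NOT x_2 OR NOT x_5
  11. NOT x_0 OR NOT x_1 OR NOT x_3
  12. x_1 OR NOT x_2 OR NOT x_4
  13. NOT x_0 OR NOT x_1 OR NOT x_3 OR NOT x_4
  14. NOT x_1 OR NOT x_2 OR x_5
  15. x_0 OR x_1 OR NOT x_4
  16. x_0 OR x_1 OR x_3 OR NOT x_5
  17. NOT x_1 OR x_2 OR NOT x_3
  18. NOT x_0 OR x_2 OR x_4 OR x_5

Set x_0 = False.
Try x_1 = False:
  (x_0 OR x_1 OR NOT x_2) forces x_2 = False.
  (x_1 OR x_2 OR x_4) forces x_4 = True.
  clause (x_0 OR x_1 OR NOT x_4) is falsified — backtrack.
So x_1 = True.
  then (NOT x_1 OR NOT x_2) forces x_2 = False.
  then (NOT x_1 OR x_2 OR NOT x_3) forces x_3 = False.
Set x_4 = True.
  then (x_3 OR NOT x_4 OR NOT x_5) forces x_5 = False.
All clauses satisfied.

x_0 = False, x_1 = True, x_2 = False, x_3 = False, x_4 = True, x_5 = False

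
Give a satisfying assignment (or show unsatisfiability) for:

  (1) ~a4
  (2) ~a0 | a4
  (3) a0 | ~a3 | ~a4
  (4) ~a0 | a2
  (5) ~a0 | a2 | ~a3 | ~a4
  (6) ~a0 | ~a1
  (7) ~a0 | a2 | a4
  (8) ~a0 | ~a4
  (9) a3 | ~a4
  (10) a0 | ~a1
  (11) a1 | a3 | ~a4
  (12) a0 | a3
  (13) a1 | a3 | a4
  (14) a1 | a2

Unit clause (~a4) forces a4 = False.
In (~a0 | a4) only ~a0 is left, so a0 = False.
In (a0 | ~a1) only ~a1 is left, so a1 = False.
In (a0 | a3) only a3 is left, so a3 = True.
In (a1 | a2) only a2 is left, so a2 = True.
All clauses satisfied.

a0 = False; a1 = False; a2 = True; a3 = True; a4 = False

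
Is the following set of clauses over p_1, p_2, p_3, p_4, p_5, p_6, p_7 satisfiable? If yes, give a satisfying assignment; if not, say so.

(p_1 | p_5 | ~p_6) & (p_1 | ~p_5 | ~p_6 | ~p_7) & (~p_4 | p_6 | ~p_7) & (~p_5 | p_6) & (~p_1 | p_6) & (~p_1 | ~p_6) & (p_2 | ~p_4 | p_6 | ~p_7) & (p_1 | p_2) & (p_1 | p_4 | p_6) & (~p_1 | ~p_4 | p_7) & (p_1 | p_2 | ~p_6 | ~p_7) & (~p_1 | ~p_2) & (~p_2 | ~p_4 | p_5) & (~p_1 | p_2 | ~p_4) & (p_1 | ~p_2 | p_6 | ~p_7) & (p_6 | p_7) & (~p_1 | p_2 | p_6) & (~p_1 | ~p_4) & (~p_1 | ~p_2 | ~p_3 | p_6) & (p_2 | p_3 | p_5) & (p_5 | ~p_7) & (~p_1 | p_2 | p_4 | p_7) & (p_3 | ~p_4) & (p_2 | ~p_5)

p_1 = False, p_2 = True, p_3 = True, p_4 = True, p_5 = True, p_6 = True, p_7 = False

Set p_1 = False.
  then (p_1 | p_2) forces p_2 = True.
Set p_3 = True.
Set p_4 = True.
  then (~p_2 | ~p_4 | p_5) forces p_5 = True.
  then (~p_5 | p_6) forces p_6 = True.
  then (p_1 | ~p_5 | ~p_6 | ~p_7) forces p_7 = False.
All clauses satisfied.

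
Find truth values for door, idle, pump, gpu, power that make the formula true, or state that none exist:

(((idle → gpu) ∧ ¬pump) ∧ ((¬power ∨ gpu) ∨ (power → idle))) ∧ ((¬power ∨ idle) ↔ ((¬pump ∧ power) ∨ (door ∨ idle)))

door = True; idle = True; pump = False; gpu = True; power = True

  ((idle → gpu) ∧ ¬pump) ∧ ((¬power ∨ gpu) ∨ (power → idle)) = True
    (idle → gpu) ∧ ¬pump = True
      idle → gpu = True
      ¬pump = True
    (¬power ∨ gpu) ∨ (power → idle) = True
      ¬power ∨ gpu = True
        ¬power = False
      power → idle = True
  (¬power ∨ idle) ↔ ((¬pump ∧ power) ∨ (door ∨ idle)) = True
    ¬power ∨ idle = True
      ¬power = False
    (¬pump ∧ power) ∨ (door ∨ idle) = True
      ¬pump ∧ power = True
        ¬pump = True
      door ∨ idle = True
Both conjuncts True, so the formula holds.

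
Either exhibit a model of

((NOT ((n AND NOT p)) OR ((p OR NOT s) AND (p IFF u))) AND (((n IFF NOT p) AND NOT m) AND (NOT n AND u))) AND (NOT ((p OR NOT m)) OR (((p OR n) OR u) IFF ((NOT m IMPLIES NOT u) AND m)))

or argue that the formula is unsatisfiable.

Case n = True: the conjunct NOT n is False.
Case n = False: the formula simplifies to ((p AND NOT m) AND u) AND (NOT ((p OR NOT m)) OR ((p OR u) IFF ((NOT m IMPLIES NOT u) AND m))).
  m = True: the conjunct NOT m is False.
  m = False: simplifies to (p AND u) AND NOT ((p OR u)).
    u = True: the conjunct NOT ((p OR u)) becomes NOT ((p OR True)) = False.
    u = False: the conjunct u is False.
Both cases fail — unsatisfiable.

No satisfying assignment exists.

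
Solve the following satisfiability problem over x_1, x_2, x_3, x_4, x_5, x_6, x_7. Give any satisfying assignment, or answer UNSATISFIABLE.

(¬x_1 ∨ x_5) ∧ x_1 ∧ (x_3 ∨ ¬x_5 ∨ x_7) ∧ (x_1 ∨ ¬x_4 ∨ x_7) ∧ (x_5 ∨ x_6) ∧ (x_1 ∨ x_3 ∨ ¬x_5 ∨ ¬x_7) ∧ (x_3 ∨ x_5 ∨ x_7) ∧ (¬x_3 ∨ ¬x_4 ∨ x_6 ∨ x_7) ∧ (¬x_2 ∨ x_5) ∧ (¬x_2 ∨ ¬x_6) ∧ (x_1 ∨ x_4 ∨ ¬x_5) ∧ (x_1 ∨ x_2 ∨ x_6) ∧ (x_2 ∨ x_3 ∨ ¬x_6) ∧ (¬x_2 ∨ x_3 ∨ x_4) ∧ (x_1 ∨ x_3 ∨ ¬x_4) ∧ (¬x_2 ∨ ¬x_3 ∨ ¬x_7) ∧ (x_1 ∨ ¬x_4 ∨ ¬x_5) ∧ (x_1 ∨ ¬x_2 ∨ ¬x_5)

x_1 = True; x_2 = False; x_3 = True; x_4 = True; x_5 = True; x_6 = True; x_7 = True

Unit clause (x_1) forces x_1 = True.
In (¬x_1 ∨ x_5) only x_5 is left, so x_5 = True.
Set x_2 = False.
Set x_3 = True.
Set x_4 = True.
Set x_6 = True.
Set x_7 = True.
All clauses satisfied.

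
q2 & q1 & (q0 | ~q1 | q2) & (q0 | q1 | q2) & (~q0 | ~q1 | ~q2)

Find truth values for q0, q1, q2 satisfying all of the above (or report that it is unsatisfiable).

q0 = False, q1 = True, q2 = True

Unit clause (q2) forces q2 = True.
Unit clause (q1) forces q1 = True.
In (~q0 | ~q1 | ~q2) only ~q0 is left, so q0 = False.
Check each clause:
  (q2): q2 holds.
  (q1): q1 holds.
  (q0 | ~q1 | q2): q2 holds.
  (q0 | q1 | q2): q1 holds.
  (~q0 | ~q1 | ~q2): ~q0 holds.
All clauses satisfied.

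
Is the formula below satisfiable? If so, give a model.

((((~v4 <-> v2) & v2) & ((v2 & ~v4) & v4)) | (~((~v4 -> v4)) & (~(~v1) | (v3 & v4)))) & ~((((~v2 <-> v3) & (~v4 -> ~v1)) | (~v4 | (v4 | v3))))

No satisfying assignment exists.

The conjunct ~((((~v2 <-> v3) & (~v4 -> ~v1)) | (~v4 | (v4 | v3)))) is unsatisfiable on its own:
  v4 = True: this becomes ~(((~v2 <-> v3) | True)) = False.
  v4 = False: this becomes ~((((~v2 <-> v3) & ~v1) | True)) = False.
So the whole conjunction is unsatisfiable.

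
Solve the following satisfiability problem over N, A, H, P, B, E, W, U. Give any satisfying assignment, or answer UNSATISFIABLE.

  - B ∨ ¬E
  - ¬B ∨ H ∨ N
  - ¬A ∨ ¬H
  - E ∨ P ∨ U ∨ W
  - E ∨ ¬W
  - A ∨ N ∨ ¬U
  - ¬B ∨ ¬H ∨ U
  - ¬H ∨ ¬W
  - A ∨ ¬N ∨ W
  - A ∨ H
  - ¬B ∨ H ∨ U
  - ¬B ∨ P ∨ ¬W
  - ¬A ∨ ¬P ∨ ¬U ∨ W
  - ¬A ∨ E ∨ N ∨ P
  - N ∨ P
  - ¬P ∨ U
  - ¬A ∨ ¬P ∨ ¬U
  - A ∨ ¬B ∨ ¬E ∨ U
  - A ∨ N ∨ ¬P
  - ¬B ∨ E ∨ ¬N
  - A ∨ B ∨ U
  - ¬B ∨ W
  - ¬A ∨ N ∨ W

N = True; A = True; H = False; P = False; B = False; E = False; W = False; U = True

Try N = False:
  (N ∨ P) forces P = True.
  (¬P ∨ U) forces U = True.
  (A ∨ N ∨ ¬U) forces A = True.
  clause (¬A ∨ ¬P ∨ ¬U) is falsified — backtrack.
So N = True.
Try A = False:
  (A ∨ ¬N ∨ W) forces W = True.
  (E ∨ ¬W) forces E = True.
  (B ∨ ¬E) forces B = True.
  (¬H ∨ ¬W) forces H = False.
  clause (A ∨ H) is falsified — backtrack.
So A = True.
  then (¬A ∨ ¬H) forces H = False.
Set P = False.
Set B = False.
  then (B ∨ ¬E) forces E = False.
  then (E ∨ ¬W) forces W = False.
  then (E ∨ P ∨ U ∨ W) forces U = True.
All clauses satisfied.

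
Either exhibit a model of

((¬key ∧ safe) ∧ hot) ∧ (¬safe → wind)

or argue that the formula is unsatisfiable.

wind = False, safe = True, key = False, hot = True

  (¬key ∧ safe) ∧ hot = True
    ¬key ∧ safe = True
      ¬key = True
  ¬safe → wind = True
    ¬safe = False
Both conjuncts True, so the formula holds.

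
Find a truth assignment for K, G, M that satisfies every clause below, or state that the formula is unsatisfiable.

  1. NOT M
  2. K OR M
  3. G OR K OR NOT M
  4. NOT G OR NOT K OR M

Unit clause (NOT M) forces M = False.
In (K OR M) only K is left, so K = True.
In (NOT G OR NOT K OR M) only NOT G is left, so G = False.
All clauses satisfied.

K = True, G = False, M = False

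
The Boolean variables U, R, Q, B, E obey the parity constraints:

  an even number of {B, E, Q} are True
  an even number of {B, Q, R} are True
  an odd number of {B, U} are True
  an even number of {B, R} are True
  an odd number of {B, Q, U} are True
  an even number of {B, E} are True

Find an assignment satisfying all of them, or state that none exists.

U = True; R = False; Q = False; B = False; E = False

{B, E, Q}: 0 true → even ✓
{B, Q, R}: 0 true → even ✓
{B, U}: 1 true → odd ✓
{B, R}: 0 true → even ✓
{B, Q, U}: 1 true → odd ✓
{B, E}: 0 true → even ✓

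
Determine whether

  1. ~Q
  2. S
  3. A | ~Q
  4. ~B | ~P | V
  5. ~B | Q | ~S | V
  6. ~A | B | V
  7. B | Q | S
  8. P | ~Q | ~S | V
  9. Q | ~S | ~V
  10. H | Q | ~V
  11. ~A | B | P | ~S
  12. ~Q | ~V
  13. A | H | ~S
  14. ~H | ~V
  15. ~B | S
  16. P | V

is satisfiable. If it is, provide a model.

Unit clause (~Q) forces Q = False.
Unit clause (S) forces S = True.
In (Q | ~S | ~V) only ~V is left, so V = False.
In (P | V) only P is left, so P = True.
In (~B | ~P | V) only ~B is left, so B = False.
In (~A | B | V) only ~A is left, so A = False.
In (A | H | ~S) only H is left, so H = True.
All clauses satisfied.

Q = False, A = False, S = True, B = False, H = True, V = False, P = True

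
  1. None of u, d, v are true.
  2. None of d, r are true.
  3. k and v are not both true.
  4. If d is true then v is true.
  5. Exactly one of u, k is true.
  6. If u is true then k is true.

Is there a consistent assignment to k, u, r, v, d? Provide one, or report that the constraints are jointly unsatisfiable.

k = True; u = False; r = False; v = False; d = False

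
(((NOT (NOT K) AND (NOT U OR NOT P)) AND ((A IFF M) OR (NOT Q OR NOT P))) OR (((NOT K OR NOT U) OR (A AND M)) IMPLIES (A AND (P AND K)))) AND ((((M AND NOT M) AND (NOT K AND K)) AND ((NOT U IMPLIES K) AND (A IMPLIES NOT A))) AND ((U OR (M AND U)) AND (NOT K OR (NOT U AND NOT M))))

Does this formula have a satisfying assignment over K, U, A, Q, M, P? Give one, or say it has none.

Case K = True: the conjunct NOT K is False.
Case K = False: the conjunct ((NOT (NOT K) AND (NOT U OR NOT P)) AND ((A IFF M) OR (NOT Q OR NOT P))) OR (((NOT K OR NOT U) OR (A AND M)) IMPLIES (A AND (P AND K))) becomes (False AND ((A IFF M) OR (NOT Q OR NOT P))) OR (True IMPLIES False) = False.
Both cases fail — unsatisfiable.

No satisfying assignment exists.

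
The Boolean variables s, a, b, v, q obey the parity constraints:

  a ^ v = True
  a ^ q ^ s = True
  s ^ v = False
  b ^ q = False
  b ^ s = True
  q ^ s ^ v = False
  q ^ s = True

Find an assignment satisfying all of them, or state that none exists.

s = True; a = False; b = False; v = True; q = False

a ^ v = F ^ T = True ✓
a ^ q ^ s = F ^ F ^ T = True ✓
s ^ v = T ^ T = False ✓
b ^ q = F ^ F = False ✓
b ^ s = F ^ T = True ✓
q ^ s ^ v = F ^ T ^ T = False ✓
q ^ s = F ^ T = True ✓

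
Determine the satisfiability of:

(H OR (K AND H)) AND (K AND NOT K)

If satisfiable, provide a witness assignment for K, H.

Unsatisfiable — no assignment works.

Case K = True: the conjunct NOT K is False.
Case K = False: the conjunct K is False.
Both cases fail — unsatisfiable.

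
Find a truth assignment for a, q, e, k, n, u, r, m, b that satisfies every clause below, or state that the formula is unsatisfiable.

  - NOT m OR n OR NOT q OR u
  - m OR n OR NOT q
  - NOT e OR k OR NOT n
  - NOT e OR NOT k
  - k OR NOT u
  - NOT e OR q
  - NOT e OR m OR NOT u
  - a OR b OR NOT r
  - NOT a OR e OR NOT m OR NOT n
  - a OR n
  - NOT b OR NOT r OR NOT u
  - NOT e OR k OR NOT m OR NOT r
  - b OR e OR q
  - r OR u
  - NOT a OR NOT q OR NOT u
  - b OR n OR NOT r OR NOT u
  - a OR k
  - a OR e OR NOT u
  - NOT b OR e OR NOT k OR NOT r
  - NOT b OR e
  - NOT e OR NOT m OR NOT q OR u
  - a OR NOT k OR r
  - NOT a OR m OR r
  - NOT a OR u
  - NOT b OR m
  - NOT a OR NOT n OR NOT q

Case a = True:
  (NOT a OR u) forces u = True.
  (k OR NOT u) forces k = True.
  (NOT e OR NOT k) forces e = False.
  (NOT a OR NOT q OR NOT u) forces q = False.
  (b OR e OR q) forces b = True.
  Clause (NOT b OR e) is falsified — contradiction.
Case a = False:
  (a OR n) forces n = True.
  (a OR k) forces k = True.
  (NOT e OR NOT k) forces e = False.
  (a OR e OR NOT u) forces u = False.
  (r OR u) forces r = True.
  (a OR b OR NOT r) forces b = True.
  Clause (NOT b OR e OR NOT k OR NOT r) is falsified — contradiction.
Both cases fail, so the formula is unsatisfiable.

The formula is unsatisfiable.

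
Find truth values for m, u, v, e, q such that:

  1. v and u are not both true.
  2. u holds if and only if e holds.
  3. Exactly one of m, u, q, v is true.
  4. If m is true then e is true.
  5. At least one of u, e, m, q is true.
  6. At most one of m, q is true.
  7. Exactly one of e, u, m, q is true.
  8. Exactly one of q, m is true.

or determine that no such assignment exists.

m = False, u = False, v = False, e = False, q = True

  (1) v=F, u=F — not both ✓
  (2) u=F, e=F — same ✓
  (3) {m, u, q, v}: 1 true — exactly one ✓
  (4) m=F ⇒ e: vacuous ✓
  (5) {u, e, m, q}: 1 true — at least one ✓
  (6) {m, q}: 1 true — at most one ✓
  (7) {e, u, m, q}: 1 true — exactly one ✓
  (8) {q, m}: 1 true — exactly one ✓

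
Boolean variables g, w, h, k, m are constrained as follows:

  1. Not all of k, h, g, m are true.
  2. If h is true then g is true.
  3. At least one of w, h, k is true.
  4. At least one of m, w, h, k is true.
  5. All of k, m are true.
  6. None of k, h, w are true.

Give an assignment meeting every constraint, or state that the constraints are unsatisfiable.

Case k = True:
  Constraint (6) is violated (k=T) — contradiction.
Case k = False:
  Constraint (5) is violated (k=F) — contradiction.
Both cases fail — unsatisfiable.

No satisfying assignment exists.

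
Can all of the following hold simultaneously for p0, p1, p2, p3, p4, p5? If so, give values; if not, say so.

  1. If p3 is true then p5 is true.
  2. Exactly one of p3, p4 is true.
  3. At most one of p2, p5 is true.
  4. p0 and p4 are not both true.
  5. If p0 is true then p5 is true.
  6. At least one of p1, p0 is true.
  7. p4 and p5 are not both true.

p0 = True, p1 = False, p2 = False, p3 = True, p4 = False, p5 = True

  (1) p3=T ⇒ p5: T ✓
  (2) {p3, p4}: 1 true — exactly one ✓
  (3) {p2, p5}: 1 true — at most one ✓
  (4) p0=T, p4=F — not both ✓
  (5) p0=T ⇒ p5: T ✓
  (6) {p1, p0}: 1 true — at least one ✓
  (7) p4=F, p5=T — not both ✓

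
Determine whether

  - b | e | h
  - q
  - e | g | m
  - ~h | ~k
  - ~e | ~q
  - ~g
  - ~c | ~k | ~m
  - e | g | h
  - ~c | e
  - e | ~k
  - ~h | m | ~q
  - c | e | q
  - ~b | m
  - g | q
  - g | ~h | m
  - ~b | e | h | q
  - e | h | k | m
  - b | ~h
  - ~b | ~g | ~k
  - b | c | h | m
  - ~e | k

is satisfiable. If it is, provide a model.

m = True, b = True, e = False, q = True, g = False, c = False, h = True, k = False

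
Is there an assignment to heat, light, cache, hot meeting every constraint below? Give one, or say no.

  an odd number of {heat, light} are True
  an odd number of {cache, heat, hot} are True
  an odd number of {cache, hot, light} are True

Unsatisfiable — no assignment works.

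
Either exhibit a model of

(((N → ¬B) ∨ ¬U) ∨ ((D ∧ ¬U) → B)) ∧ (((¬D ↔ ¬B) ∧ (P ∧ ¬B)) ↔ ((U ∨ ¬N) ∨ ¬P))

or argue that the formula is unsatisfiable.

B = False, N = True, P = True, U = True, D = False

  ((N → ¬B) ∨ ¬U) ∨ ((D ∧ ¬U) → B) = True
    (N → ¬B) ∨ ¬U = True
      N → ¬B = True
        ¬B = True
      ¬U = False
    (D ∧ ¬U) → B = True
      D ∧ ¬U = False
        ¬U = False
  ((¬D ↔ ¬B) ∧ (P ∧ ¬B)) ↔ ((U ∨ ¬N) ∨ ¬P) = True
    (¬D ↔ ¬B) ∧ (P ∧ ¬B) = True
      ¬D ↔ ¬B = True
        ¬D = True
        ¬B = True
      P ∧ ¬B = True
        ¬B = True
    (U ∨ ¬N) ∨ ¬P = True
      U ∨ ¬N = True
        ¬N = False
      ¬P = False
Both conjuncts True, so the formula holds.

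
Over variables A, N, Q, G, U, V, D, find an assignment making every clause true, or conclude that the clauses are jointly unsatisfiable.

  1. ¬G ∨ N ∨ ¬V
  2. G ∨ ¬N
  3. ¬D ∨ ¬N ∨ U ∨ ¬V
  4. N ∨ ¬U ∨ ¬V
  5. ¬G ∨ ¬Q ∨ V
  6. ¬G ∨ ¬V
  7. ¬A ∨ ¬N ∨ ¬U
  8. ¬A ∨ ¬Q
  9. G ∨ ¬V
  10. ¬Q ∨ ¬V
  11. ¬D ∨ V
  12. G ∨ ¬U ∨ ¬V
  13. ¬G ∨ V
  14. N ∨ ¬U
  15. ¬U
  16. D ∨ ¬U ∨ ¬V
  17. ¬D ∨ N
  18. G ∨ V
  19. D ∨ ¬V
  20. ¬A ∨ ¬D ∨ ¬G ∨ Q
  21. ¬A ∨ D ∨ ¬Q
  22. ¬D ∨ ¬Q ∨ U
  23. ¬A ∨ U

Unsatisfiable

Case G = True:
  (¬G ∨ ¬V) forces V = False.
  Clause (¬G ∨ V) is falsified — contradiction.
Case G = False:
  (G ∨ ¬N) forces N = False.
  (G ∨ ¬V) forces V = False.
  Clause (G ∨ V) is falsified — contradiction.
Both cases fail, so the formula is unsatisfiable.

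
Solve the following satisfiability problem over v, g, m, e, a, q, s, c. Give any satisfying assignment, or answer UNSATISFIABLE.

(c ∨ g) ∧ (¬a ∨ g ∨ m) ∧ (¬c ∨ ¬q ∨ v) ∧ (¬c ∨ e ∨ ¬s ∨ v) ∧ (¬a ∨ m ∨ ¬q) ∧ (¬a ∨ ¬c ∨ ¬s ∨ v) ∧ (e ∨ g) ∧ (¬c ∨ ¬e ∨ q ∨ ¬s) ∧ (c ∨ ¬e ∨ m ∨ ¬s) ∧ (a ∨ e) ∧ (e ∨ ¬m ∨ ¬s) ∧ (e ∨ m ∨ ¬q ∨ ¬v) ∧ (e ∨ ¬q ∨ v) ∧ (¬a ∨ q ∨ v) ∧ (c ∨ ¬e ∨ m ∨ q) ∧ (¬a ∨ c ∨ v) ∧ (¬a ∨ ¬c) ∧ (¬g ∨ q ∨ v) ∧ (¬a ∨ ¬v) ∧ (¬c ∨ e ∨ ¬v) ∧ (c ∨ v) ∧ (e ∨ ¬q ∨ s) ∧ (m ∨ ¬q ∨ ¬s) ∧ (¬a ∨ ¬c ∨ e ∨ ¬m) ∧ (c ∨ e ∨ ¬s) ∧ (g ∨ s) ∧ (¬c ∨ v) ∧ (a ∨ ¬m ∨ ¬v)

Try v = False:
  (c ∨ v) forces c = True.
  clause (¬c ∨ v) is falsified — backtrack.
So v = True.
  then (¬a ∨ ¬v) forces a = False.
  then (a ∨ ¬m ∨ ¬v) forces m = False.
  then (a ∨ e) forces e = True.
Set g = True.
Set q = True.
  then (m ∨ ¬q ∨ ¬s) forces s = False.
Set c = False.
All clauses satisfied.

v: True, g: True, m: False, e: True, a: False, q: True, s: False, c: False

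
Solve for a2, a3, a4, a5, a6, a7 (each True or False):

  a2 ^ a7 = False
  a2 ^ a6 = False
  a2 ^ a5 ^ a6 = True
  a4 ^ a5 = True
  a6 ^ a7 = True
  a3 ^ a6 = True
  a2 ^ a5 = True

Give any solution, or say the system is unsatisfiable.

No satisfying assignment exists.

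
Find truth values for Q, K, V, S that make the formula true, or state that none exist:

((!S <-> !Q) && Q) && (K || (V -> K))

Q = True; K = False; V = False; S = True

  (!S <-> !Q) && Q = True
    !S <-> !Q = True
      !S = False
      !Q = False
  K || (V -> K) = True
    V -> K = True
Both conjuncts True, so the formula holds.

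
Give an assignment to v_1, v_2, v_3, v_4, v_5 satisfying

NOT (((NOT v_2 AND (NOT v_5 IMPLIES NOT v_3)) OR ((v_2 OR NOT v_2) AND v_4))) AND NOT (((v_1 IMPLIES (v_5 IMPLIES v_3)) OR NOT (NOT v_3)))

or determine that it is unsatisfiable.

v_1=T, v_2=T, v_3=F, v_4=F, v_5=T

  NOT (((NOT v_2 AND (NOT v_5 IMPLIES NOT v_3)) OR ((v_2 OR NOT v_2) AND v_4))) = True
    (NOT v_2 AND (NOT v_5 IMPLIES NOT v_3)) OR ((v_2 OR NOT v_2) AND v_4) = False
      NOT v_2 AND (NOT v_5 IMPLIES NOT v_3) = False
        NOT v_2 = False
        NOT v_5 IMPLIES NOT v_3 = True
          NOT v_5 = False
          NOT v_3 = True
      (v_2 OR NOT v_2) AND v_4 = False
        v_2 OR NOT v_2 = True
          NOT v_2 = False
  NOT (((v_1 IMPLIES (v_5 IMPLIES v_3)) OR NOT (NOT v_3))) = True
    (v_1 IMPLIES (v_5 IMPLIES v_3)) OR NOT (NOT v_3) = False
      v_1 IMPLIES (v_5 IMPLIES v_3) = False
        v_5 IMPLIES v_3 = False
      NOT (NOT v_3) = False
        NOT v_3 = True
Both conjuncts True, so the formula holds.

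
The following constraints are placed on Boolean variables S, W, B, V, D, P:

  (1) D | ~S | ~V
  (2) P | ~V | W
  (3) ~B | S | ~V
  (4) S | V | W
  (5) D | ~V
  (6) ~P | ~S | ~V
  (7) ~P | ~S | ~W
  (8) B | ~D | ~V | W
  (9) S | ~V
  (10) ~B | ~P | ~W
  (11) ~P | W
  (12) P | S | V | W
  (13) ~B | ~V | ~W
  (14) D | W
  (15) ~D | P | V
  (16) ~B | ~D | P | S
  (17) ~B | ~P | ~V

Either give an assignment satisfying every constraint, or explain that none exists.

S = False; W = True; B = False; V = False; D = True; P = True

Set S = False.
  then (S | ~V) forces V = False.
  then (S | V | W) forces W = True.
Set B = False.
Set D = True.
  then (~D | P | V) forces P = True.
All clauses satisfied.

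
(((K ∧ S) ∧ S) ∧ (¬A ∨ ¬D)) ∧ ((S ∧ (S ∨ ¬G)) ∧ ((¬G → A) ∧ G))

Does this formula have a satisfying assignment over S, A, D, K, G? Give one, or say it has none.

S = True, A = False, D = True, K = True, G = True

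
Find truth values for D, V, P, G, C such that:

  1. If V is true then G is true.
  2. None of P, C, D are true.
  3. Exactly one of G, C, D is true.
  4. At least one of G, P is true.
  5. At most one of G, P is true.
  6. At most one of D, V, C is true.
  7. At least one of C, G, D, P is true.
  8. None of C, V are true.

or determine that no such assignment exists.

D = False; V = False; P = False; G = True; C = False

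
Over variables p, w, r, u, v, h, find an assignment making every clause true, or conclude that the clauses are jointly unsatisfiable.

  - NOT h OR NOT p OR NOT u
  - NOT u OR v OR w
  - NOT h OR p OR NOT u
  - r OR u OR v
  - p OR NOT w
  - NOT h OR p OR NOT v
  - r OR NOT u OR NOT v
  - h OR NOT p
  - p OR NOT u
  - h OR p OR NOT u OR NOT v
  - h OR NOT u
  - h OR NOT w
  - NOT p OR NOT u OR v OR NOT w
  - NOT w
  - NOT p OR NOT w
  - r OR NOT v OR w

Unit clause (NOT w) forces w = False.
Set p = False.
  then (p OR NOT u) forces u = False.
Set r = True.
Set v = False.
Set h = True.
All clauses satisfied.

p=F, w=F, r=T, u=F, v=F, h=T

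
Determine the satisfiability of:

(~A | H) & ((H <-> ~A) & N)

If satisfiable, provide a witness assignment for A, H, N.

A = False; H = True; N = True

  ~A | H = True
    ~A = True
  (H <-> ~A) & N = True
    H <-> ~A = True
      ~A = True
Both conjuncts True, so the formula holds.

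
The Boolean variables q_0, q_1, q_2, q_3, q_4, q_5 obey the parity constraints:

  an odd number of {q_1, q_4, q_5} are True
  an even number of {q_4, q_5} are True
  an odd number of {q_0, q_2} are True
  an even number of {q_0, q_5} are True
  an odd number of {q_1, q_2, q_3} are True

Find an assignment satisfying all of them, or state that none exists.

q_0=T, q_1=T, q_2=F, q_3=F, q_4=T, q_5=T

{q_1, q_4, q_5}: 3 true → odd ✓
{q_4, q_5}: 2 true → even ✓
{q_0, q_2}: 1 true → odd ✓
{q_0, q_5}: 2 true → even ✓
{q_1, q_2, q_3}: 1 true → odd ✓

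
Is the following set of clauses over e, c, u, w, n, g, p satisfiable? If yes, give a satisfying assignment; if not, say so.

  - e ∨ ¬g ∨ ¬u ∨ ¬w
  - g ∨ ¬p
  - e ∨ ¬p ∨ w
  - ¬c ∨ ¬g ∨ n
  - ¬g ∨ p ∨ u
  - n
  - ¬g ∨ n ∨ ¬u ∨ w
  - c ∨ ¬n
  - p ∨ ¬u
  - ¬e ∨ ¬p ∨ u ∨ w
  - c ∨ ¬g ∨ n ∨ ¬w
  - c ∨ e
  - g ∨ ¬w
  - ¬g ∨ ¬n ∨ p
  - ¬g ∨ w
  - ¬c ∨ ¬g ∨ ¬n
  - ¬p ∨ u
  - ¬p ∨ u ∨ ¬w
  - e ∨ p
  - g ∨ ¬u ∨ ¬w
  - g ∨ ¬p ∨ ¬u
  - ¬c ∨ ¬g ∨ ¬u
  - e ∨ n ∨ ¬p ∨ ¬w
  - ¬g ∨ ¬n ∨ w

Unit clause (n) forces n = True.
In (c ∨ ¬n) only c is left, so c = True.
In (¬c ∨ ¬g ∨ ¬n) only ¬g is left, so g = False.
In (g ∨ ¬p) only ¬p is left, so p = False.
In (p ∨ ¬u) only ¬u is left, so u = False.
In (g ∨ ¬w) only ¬w is left, so w = False.
In (e ∨ p) only e is left, so e = True.
All clauses satisfied.

e=T; c=T; u=F; w=F; n=T; g=F; p=F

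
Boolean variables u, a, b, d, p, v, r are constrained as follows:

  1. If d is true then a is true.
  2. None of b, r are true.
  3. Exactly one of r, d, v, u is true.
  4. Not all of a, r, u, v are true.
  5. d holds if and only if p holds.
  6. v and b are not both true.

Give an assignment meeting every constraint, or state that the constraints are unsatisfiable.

u=T, a=T, b=F, d=F, p=F, v=F, r=F

  (1) d=F ⇒ a: vacuous ✓
  (2) {b, r}: 0 true — none ✓
  (3) {r, d, v, u}: 1 true — exactly one ✓
  (4) {a, r, u, v}: 2/4 true — not all ✓
  (5) d=F, p=F — same ✓
  (6) v=F, b=F — not both ✓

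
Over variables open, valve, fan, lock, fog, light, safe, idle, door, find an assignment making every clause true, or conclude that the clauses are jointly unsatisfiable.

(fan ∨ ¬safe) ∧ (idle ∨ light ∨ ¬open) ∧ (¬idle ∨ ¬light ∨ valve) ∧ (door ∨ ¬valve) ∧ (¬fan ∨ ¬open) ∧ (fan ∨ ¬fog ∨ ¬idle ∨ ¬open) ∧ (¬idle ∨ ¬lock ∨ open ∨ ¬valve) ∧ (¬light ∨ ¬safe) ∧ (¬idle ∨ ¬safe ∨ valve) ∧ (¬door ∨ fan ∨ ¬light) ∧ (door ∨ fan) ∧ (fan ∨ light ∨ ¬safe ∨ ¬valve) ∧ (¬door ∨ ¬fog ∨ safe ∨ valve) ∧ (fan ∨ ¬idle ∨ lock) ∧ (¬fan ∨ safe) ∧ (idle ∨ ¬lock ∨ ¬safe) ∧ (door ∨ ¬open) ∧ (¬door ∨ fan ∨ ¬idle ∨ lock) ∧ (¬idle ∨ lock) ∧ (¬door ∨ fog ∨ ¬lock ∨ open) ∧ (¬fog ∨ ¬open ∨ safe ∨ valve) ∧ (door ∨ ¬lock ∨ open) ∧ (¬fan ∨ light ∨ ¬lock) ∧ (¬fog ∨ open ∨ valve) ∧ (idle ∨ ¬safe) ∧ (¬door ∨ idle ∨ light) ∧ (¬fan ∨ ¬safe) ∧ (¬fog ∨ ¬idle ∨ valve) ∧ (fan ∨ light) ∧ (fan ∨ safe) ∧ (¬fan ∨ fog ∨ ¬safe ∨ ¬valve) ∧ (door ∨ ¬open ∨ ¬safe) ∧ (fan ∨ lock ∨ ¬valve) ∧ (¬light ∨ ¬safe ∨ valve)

Unsatisfiable — no assignment works.

Case safe = True:
  (fan ∨ ¬safe) forces fan = True.
  Clause (¬fan ∨ ¬safe) is falsified — contradiction.
Case safe = False:
  (¬fan ∨ safe) forces fan = False.
  Clause (fan ∨ safe) is falsified — contradiction.
Both cases fail, so the formula is unsatisfiable.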